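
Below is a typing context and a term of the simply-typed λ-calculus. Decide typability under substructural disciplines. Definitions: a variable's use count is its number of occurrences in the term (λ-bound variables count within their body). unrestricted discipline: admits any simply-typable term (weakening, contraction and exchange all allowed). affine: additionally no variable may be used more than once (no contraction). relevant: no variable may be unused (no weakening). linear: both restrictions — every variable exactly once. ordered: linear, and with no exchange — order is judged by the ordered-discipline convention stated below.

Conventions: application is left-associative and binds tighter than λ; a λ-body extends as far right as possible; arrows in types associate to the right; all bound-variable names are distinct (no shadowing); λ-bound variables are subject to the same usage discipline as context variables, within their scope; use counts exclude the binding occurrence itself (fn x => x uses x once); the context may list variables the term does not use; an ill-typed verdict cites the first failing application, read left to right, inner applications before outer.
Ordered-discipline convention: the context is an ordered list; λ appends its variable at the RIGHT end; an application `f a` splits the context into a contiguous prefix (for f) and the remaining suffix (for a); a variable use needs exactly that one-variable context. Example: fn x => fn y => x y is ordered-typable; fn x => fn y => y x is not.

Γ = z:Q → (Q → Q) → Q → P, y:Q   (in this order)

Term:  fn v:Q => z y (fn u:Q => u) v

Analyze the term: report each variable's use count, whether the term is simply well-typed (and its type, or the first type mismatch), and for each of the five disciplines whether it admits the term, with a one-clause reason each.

usage: z ×1; y ×1; v [bound] ×1; u [bound] ×1
uses in reading order: z, y, u, v
typing: the term checks, with type Q → P
ordered ✓ (z, y, v, u: once each, no exchange needed)
linear ✓ (exactly-once usage across z, y, v, u)
affine ✓ (no duplicate uses among z, y, v, u)
relevant ✓ (at least one use each (z, y, v, u))
unrestricted ✓ (well-typed at Q → P; no restrictions here)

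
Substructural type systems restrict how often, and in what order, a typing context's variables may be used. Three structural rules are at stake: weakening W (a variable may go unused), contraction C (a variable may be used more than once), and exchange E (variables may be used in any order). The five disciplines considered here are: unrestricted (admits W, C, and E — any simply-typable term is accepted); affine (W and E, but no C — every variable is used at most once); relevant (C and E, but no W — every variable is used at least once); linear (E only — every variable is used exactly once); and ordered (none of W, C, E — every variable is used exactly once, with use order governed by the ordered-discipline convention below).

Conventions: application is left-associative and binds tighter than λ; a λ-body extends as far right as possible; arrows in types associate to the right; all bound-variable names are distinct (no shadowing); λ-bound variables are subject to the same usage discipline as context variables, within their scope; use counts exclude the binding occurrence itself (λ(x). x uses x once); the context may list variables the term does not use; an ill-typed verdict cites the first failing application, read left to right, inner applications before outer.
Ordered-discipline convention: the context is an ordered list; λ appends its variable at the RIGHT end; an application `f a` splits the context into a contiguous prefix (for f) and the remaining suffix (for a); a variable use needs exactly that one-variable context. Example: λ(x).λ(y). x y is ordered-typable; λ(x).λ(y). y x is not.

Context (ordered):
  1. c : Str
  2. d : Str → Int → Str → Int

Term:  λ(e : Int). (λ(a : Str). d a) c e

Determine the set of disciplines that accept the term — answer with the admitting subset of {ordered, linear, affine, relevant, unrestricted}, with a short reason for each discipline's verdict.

admitting disciplines: linear, affine, relevant, unrestricted
usage: c=1; d=1; e [bound]=1; a [bound]=1
order of uses: d, a, c, e
typing: ✓ — Int → Str → Int
ordered ✗ (needs exchange: uses follow d, a, c, e)
linear ✓ (each of c, d, e, a used exactly once)
affine ✓ (at most one use each (c, d, e, a))
relevant ✓ (c, d, e, a: all used, weakening unneeded)
unrestricted ✓ (typability at Int → Str → Int is all that's needed)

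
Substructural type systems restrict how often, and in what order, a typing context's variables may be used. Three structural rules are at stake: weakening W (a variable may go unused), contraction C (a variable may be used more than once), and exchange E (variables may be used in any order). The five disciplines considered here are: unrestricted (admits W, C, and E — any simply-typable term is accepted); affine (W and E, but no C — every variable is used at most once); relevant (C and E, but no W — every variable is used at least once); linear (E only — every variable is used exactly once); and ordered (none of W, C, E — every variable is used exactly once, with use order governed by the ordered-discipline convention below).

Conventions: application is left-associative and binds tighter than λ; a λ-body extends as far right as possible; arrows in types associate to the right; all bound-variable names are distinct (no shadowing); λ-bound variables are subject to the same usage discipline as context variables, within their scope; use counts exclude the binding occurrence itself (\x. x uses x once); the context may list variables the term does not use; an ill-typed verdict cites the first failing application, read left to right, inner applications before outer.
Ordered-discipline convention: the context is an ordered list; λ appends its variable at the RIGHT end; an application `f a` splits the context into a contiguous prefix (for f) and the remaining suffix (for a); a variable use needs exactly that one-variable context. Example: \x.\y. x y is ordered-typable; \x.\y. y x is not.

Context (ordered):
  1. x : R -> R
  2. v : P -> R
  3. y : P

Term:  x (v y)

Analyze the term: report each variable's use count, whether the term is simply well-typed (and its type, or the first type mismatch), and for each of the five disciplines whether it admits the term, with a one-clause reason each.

usage: x ×1, v ×1, y ×1
left-to-right use order: x, v, y
typing: ✓ — R
ordered ✓ (x, v, y: once each, no exchange needed)
linear ✓ (single use per variable (x, v, y))
affine ✓ (x, v, y: no repeats, contraction unneeded)
relevant ✓ (none of x, v, y goes unused)
unrestricted ✓ (typability at R is all that's needed)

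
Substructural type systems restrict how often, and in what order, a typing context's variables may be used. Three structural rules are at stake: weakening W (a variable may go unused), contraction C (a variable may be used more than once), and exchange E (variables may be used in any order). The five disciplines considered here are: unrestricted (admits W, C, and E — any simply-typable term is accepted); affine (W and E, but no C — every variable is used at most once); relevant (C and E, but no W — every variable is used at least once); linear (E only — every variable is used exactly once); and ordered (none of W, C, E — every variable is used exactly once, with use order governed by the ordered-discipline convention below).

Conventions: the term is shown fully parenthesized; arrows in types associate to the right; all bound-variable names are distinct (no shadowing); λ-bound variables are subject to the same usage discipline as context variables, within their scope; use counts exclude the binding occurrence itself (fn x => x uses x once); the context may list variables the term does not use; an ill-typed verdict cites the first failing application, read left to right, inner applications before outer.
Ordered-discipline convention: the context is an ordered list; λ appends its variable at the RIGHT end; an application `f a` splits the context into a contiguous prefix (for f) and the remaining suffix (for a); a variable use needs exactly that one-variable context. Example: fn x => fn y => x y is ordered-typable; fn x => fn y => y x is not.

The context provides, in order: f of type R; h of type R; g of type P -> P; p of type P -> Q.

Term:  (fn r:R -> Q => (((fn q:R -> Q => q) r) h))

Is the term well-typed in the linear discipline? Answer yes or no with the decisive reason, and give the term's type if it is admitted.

no — unused: f, g, p — weakening required
usage: f: 0×, h: 1×, g: 0×, p: 0×, r [bound]: 1×, q [bound]: 1×
use order (left to right): q, r, h
typing: ✓ — (R -> Q) -> Q
summary: ordered ✗, linear ✗, affine ✓, relevant ✗, unrestricted ✓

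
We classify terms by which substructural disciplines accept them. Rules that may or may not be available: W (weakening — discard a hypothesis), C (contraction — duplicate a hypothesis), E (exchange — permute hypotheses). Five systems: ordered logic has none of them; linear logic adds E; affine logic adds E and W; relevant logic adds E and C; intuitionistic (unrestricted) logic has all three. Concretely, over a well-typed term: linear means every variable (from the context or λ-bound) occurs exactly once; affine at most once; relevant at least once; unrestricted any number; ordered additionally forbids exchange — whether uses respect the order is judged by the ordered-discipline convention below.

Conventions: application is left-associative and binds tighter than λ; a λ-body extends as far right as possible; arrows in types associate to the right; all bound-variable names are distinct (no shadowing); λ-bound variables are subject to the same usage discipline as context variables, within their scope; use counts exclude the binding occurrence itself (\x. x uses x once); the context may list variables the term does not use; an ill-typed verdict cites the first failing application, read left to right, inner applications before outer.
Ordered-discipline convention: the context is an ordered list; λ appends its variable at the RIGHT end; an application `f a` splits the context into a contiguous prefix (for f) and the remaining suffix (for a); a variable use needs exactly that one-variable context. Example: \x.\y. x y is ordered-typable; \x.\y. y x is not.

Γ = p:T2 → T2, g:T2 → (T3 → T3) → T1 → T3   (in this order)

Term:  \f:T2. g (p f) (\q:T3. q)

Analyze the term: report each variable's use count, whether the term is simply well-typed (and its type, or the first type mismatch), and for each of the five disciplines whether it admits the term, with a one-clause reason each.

usage: p: 1, g: 1, f (λ-bound): 1, q (λ-bound): 1
use order (left to right): g, p, f, q
typing: ✓ — T2 → T1 → T3
ordered ✗ (no contiguous prefix/suffix split fits g, p, f, q)
linear ✓ (p, g, f, q: one use apiece)
affine ✓ (none of p, g, f, q used more than once)
relevant ✓ (none of p, g, f, q goes unused)
unrestricted ✓ (type-checks (T2 → T1 → T3) and nothing is barred)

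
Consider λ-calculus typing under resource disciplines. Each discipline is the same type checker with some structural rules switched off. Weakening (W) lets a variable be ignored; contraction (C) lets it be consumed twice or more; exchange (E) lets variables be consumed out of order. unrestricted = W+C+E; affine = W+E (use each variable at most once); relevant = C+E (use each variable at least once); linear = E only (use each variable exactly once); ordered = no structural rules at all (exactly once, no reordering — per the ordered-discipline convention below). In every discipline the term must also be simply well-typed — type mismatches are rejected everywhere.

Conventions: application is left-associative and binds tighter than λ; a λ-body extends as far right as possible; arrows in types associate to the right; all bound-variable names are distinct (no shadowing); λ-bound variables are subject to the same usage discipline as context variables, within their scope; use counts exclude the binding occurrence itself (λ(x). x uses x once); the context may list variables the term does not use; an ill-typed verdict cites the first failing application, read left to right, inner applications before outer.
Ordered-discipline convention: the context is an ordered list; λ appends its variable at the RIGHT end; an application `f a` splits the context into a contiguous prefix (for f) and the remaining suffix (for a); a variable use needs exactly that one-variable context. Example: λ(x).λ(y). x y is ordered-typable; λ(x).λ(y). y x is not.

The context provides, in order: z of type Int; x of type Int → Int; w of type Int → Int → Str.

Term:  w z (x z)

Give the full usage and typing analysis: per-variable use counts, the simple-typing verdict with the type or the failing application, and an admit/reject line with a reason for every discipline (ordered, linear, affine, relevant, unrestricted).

counts: z: 2; x: 1; w: 1
uses in reading order: w, z, x, z
typing: ✓ — Str
ordered: ✗ — needs contraction — z ×2
linear: ✗ — needs contraction — z ×2
affine: ✗ — needs contraction — z ×2
relevant: ✓ — at least one use each (z, x, w)
unrestricted: ✓ — simply typable at Str; W, C, E all held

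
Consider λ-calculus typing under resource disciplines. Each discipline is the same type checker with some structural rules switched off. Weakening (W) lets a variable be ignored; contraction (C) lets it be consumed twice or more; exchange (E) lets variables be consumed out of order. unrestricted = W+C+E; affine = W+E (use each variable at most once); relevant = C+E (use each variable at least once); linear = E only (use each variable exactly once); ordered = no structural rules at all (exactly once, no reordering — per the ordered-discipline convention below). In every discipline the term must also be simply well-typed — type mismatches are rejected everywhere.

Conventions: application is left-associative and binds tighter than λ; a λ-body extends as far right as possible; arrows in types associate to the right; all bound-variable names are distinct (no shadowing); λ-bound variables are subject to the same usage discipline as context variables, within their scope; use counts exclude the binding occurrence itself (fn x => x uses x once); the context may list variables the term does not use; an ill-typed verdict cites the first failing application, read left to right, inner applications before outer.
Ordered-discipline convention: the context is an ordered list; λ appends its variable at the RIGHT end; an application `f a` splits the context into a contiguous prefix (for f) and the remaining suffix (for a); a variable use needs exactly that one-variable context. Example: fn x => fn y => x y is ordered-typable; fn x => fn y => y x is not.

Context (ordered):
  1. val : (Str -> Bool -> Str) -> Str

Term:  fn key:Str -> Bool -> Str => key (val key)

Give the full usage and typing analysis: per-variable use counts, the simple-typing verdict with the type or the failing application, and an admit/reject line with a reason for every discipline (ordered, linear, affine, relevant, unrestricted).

variable uses: val=1, key (λ-bound)=2
uses in reading order: key, val, key
typing: well-typed — term : (Str -> Bool -> Str) -> Bool -> Str
ordered: ✗, needs contraction — key ×2
linear: ✗, needs contraction — key ×2
affine: ✗, needs contraction — key ×2
relevant: ✓, at least one use each (val, key)
unrestricted: ✓, typability at (Str -> Bool -> Str) -> Bool -> Str is all that's needed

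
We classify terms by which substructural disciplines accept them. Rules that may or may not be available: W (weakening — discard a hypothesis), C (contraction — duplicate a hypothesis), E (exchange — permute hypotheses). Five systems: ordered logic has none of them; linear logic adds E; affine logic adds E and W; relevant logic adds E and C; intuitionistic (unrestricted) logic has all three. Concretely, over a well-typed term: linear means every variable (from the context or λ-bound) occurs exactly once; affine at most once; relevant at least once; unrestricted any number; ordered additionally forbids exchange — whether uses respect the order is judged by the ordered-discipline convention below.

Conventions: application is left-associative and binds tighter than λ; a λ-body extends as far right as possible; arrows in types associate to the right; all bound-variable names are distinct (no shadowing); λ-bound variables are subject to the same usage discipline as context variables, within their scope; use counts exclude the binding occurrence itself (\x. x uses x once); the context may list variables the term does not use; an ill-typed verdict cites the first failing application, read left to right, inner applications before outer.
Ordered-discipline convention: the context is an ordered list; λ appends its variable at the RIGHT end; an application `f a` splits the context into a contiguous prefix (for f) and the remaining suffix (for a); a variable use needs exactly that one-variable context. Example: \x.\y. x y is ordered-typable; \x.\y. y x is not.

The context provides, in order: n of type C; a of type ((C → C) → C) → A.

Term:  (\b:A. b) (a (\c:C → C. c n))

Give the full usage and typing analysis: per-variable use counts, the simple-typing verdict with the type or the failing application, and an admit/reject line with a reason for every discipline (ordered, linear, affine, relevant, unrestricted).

counts: n=1; a=1; b [bound]=1; c [bound]=1
order of uses: b, a, c, n
typing: well-typed — term : A
ordered ✗ (no ordered split (uses run b, a, c, n))
linear ✓ (n, a, b, c: one use apiece)
affine ✓ (no duplicate uses among n, a, b, c)
relevant ✓ (at least one use each (n, a, b, c))
unrestricted ✓ (typability at A is all that's needed)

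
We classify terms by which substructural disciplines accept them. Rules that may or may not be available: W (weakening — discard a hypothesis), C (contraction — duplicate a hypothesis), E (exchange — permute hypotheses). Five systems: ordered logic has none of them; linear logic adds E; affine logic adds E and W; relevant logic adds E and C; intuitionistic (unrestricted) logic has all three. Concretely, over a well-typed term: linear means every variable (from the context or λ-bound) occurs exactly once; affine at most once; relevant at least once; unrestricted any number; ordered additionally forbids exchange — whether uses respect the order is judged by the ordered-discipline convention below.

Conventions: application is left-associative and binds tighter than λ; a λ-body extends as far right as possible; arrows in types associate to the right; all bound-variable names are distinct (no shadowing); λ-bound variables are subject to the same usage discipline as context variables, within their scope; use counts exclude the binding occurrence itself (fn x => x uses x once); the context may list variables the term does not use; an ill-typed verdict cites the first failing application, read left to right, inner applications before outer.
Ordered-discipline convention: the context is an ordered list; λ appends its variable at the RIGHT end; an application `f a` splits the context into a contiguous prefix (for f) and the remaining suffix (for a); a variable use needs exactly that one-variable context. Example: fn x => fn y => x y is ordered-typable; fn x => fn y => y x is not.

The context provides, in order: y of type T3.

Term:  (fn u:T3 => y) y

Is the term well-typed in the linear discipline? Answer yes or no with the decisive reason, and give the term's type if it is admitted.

no — y ×2 used more than once (contraction); u never used (weakening)
variable uses: y=2; u [bound]=0
use order (left to right): y, y
typing: well-typed — term : T3
across the five disciplines: ordered ✗ · linear ✗ · affine ✗ · relevant ✗ · unrestricted ✓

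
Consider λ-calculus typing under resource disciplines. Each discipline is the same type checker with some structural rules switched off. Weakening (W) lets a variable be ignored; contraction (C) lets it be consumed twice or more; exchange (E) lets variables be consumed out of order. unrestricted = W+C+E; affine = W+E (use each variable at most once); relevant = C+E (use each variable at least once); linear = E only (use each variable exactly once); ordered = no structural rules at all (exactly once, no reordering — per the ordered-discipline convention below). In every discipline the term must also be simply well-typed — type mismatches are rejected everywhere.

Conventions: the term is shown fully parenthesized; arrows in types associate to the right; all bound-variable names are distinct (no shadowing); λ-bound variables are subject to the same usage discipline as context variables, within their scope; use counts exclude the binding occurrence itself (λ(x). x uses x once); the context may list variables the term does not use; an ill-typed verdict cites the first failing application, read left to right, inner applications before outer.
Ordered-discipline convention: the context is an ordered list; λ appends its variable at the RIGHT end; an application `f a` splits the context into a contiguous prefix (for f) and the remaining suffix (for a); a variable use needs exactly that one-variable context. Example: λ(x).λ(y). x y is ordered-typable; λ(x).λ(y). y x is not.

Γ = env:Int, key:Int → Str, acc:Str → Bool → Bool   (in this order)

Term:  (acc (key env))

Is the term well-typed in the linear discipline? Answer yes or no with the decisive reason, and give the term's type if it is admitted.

yes — each of env, key, acc used exactly once; term : Bool → Bool
variable uses: env: 1; key: 1; acc: 1
left-to-right use order: acc, key, env
typing: the term checks, with type Bool → Bool
per-discipline verdicts: ordered ✗; linear ✓; affine ✓; relevant ✓; unrestricted ✓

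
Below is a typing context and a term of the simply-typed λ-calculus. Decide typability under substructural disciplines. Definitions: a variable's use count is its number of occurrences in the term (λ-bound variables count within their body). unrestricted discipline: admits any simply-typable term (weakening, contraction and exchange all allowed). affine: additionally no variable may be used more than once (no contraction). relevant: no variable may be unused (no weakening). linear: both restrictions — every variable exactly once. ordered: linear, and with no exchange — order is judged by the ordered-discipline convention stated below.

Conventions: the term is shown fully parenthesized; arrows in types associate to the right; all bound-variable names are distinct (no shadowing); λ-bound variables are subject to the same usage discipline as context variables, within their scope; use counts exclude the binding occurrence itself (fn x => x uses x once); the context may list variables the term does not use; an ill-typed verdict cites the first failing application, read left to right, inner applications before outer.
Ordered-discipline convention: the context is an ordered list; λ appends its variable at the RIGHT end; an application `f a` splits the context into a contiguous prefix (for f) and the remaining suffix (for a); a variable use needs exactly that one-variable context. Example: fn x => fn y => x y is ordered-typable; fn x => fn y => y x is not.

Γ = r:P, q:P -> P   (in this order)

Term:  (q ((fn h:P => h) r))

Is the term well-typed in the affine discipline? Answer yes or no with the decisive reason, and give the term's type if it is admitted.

yes — r, q, h: no repeats, contraction unneeded; term : P
use counts: r ×1; q ×1; h (bound) ×1
uses in reading order: q, h, r
typing: well-typed — term : P
per-discipline verdicts: ordered ✗ | linear ✓ | affine ✓ | relevant ✓ | unrestricted ✓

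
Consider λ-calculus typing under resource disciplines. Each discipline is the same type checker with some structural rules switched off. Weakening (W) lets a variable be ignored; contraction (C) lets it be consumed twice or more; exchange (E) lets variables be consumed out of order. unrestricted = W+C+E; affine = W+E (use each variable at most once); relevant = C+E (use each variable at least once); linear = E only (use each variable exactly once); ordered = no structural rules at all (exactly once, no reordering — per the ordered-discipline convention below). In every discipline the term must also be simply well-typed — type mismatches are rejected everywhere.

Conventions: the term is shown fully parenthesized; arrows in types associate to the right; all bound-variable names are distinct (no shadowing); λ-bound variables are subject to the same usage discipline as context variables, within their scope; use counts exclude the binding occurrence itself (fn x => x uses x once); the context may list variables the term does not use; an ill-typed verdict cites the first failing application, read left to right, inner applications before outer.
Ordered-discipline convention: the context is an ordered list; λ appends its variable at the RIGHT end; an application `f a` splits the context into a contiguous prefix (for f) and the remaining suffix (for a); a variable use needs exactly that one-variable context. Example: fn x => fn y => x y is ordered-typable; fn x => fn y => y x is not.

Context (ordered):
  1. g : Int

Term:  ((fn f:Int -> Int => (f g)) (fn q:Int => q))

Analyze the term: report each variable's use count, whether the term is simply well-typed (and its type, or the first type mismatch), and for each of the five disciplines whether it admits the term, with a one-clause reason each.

usage: g ×1, f (bound) ×1, q (bound) ×1
order of uses: f, g, q
typing: well-typed — term : Int
ordered: ✗ — use order f, g, q needs exchange
linear: ✓ — single use per variable (g, f, q)
affine: ✓ — g, f, q: no repeats, contraction unneeded
relevant: ✓ — none of g, f, q goes unused
unrestricted: ✓ — simply typable at Int; W, C, E all held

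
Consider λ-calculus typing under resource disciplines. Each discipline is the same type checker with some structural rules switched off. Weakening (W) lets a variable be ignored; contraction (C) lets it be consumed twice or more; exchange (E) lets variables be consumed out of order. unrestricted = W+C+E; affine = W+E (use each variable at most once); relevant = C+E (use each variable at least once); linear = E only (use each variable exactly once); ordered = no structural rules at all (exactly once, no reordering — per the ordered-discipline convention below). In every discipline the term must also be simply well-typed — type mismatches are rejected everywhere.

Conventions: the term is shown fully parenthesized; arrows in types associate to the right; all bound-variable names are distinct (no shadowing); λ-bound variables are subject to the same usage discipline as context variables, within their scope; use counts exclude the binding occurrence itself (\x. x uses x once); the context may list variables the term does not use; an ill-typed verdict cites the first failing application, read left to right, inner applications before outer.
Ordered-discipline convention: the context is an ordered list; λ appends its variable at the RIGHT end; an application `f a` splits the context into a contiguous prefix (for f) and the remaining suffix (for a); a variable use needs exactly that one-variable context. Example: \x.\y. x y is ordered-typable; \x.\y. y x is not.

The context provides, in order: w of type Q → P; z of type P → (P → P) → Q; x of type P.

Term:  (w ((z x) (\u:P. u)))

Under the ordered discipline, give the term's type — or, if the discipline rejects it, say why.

term : P
counts: w ×1, z ×1, x ×1, u (λ-bound) ×1
use order (left to right): w, z, x, u
typing: ✓ — P
per-discipline verdicts: ordered ✓ | linear ✓ | affine ✓ | relevant ✓ | unrestricted ✓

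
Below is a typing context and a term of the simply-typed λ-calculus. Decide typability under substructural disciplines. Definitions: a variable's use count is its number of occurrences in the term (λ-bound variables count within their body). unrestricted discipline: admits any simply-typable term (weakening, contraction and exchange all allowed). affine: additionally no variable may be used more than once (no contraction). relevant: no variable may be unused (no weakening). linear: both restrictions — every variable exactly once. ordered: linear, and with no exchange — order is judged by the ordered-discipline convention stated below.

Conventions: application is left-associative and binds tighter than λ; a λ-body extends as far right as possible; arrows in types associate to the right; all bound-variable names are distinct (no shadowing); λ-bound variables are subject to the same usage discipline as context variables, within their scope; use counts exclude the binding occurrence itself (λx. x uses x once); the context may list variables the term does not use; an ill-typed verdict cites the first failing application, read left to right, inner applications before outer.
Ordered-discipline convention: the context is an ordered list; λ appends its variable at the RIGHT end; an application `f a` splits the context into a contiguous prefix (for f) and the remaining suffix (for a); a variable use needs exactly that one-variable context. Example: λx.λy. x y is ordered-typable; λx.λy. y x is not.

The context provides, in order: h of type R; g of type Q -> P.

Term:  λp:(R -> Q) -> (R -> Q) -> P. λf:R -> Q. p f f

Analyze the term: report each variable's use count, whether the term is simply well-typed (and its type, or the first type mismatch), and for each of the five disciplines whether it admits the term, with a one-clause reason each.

variable uses: h ×0; g ×0; p (bound) ×1; f (bound) ×2
uses in reading order: p, f, f
typing: the term checks, with type ((R -> Q) -> (R -> Q) -> P) -> (R -> Q) -> P
ordered: ✗ — f ×2 used more than once (contraction); unused: h, g — weakening required
linear: ✗ — f ×2 used more than once (contraction); unused: h, g — weakening required
affine: ✗ — f ×2 used more than once (contraction)
relevant: ✗ — unused: h, g — weakening required
unrestricted: ✓ — well-typed at ((R -> Q) -> (R -> Q) -> P) -> (R -> Q) -> P; no restrictions here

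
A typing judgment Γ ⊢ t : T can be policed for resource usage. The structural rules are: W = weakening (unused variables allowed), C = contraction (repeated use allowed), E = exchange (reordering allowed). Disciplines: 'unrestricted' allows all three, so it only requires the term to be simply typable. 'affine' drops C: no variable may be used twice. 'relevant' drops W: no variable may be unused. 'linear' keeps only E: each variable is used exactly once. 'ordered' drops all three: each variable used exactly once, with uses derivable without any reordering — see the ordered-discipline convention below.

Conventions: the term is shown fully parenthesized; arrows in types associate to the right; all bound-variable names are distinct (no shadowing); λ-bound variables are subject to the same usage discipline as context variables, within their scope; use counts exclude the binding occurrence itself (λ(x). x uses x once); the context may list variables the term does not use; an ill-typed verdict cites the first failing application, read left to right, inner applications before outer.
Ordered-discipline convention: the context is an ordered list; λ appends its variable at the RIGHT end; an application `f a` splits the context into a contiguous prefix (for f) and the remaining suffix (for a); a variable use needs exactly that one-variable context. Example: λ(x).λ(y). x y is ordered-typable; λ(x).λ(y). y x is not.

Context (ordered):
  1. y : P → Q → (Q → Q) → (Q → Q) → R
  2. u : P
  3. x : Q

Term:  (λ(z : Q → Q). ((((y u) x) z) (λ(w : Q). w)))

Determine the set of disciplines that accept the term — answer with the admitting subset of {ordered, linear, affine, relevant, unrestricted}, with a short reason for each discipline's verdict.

admitted by: ordered, linear, affine, relevant, unrestricted
usage: y: 1; u: 1; x: 1; z (bound): 1; w (bound): 1
uses in reading order: y, u, x, z, w
typing: well-typed — term : (Q → Q) → R
ordered: ✓ — y, u, x, z, w once each; derivable with no W/C/E
linear: ✓ — single use per variable (y, u, x, z, w)
affine: ✓ — none of y, u, x, z, w used more than once
relevant: ✓ — at least one use each (y, u, x, z, w)
unrestricted: ✓ — simply typable at (Q → Q) → R; W, C, E all held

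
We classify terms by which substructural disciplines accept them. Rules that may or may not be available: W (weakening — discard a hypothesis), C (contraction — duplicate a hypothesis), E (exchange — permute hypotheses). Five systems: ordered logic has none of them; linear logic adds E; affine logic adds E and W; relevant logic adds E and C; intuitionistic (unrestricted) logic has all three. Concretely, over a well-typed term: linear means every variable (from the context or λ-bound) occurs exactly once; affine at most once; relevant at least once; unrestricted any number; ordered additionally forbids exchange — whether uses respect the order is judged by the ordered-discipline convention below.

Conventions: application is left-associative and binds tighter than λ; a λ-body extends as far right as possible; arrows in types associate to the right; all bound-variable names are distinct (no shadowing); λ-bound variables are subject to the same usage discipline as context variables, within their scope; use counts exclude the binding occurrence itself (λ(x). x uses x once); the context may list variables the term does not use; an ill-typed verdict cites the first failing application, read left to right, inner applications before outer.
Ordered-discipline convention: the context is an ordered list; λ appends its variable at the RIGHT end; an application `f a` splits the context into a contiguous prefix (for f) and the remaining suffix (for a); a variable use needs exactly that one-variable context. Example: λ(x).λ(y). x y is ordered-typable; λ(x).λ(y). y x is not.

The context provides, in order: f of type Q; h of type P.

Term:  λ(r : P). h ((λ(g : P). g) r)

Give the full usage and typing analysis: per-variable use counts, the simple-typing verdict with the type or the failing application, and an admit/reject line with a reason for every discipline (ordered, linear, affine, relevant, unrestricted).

use counts: f: 0, h: 1, r [bound]: 1, g [bound]: 1
use order (left to right): h, g, r
typing: ill-typed: can't apply a value of type P
ordered ✗ (a type mismatch blocks all five)
linear ✗ (the type mismatch rejects it)
affine ✗ (not simply typable)
relevant ✗ (fails simple typing)
unrestricted ✗ (a type mismatch blocks all five)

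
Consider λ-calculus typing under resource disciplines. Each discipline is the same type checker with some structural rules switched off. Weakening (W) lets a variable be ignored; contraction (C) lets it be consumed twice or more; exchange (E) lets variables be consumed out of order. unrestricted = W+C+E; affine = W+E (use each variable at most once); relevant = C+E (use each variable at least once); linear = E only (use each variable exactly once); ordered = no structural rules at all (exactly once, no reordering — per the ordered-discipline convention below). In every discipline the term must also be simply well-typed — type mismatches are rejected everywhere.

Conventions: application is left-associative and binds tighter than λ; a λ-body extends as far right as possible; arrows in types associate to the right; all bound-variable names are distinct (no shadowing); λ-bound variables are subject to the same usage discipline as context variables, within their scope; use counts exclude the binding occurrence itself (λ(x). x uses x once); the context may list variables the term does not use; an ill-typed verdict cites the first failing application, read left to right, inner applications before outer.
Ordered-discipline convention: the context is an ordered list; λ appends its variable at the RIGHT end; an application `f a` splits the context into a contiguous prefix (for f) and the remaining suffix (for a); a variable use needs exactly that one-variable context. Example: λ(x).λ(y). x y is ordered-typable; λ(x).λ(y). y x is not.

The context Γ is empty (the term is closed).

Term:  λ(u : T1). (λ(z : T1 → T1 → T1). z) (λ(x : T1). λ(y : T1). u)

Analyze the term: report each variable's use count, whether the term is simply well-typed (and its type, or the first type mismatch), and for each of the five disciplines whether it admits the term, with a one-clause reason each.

usage: u (bound) ×1; z (bound) ×1; x (bound) ×0; y (bound) ×0
uses in reading order: z, u
typing: well-typed at T1 → T1 → T1 → T1
ordered ✗ (unused: x, y — weakening required)
linear ✗ (unused: x, y — weakening required)
affine ✓ (u, z, x, y: no repeats, contraction unneeded)
relevant ✗ (unused: x, y — weakening required)
unrestricted ✓ (typability at T1 → T1 → T1 → T1 is all that's needed)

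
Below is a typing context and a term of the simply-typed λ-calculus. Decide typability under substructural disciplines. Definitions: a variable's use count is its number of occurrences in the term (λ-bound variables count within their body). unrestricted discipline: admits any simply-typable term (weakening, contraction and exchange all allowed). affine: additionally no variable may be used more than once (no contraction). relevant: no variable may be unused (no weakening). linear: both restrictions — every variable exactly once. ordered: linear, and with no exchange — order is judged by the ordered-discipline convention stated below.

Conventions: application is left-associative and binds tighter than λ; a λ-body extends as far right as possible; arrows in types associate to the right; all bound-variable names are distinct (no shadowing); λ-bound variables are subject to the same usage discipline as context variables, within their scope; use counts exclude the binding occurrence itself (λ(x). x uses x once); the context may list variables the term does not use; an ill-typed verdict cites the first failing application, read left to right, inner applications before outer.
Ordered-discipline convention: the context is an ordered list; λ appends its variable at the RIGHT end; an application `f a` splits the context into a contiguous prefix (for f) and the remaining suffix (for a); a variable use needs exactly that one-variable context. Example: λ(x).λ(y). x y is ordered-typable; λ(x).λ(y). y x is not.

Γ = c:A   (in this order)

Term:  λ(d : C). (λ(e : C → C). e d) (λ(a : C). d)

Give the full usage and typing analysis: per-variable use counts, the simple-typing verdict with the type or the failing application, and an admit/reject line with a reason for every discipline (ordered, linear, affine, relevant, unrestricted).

use counts: c ×0, d (bound) ×2, e (bound) ×1, a (bound) ×0
left-to-right use order: e, d, d
typing: well-typed at C → C
ordered: ✗ — uses contraction: d ×2; c, a left unused
linear: ✗ — uses contraction: d ×2; c, a left unused
affine: ✗ — uses contraction: d ×2
relevant: ✗ — c, a left unused
unrestricted: ✓ — well-typed at C → C; no restrictions here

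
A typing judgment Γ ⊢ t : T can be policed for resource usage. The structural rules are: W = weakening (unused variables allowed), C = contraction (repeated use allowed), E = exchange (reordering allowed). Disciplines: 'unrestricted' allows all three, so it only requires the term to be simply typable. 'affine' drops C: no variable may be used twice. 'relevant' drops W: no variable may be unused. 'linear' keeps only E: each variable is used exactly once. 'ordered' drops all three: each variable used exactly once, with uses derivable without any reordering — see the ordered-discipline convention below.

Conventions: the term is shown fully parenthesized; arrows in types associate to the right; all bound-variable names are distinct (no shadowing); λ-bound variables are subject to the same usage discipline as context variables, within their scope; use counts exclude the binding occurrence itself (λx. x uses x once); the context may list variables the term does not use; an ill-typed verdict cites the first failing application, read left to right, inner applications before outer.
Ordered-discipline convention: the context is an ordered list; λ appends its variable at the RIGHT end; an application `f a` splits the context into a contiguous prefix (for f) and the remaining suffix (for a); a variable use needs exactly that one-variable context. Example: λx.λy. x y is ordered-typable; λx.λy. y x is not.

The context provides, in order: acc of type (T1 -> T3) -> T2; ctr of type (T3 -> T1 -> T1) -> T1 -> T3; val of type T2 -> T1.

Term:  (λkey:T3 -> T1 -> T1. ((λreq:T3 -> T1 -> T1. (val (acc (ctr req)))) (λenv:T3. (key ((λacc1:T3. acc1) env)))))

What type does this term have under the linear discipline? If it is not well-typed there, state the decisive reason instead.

term : (T3 -> T1 -> T1) -> T1
counts: acc ×1, ctr ×1, val ×1, key (λ-bound) ×1, req (λ-bound) ×1, env (λ-bound) ×1, acc1 (λ-bound) ×1
left-to-right use order: val, acc, ctr, req, key, acc1, env
typing: ✓ — (T3 -> T1 -> T1) -> T1
summary: ordered ✗ · linear ✓ · affine ✓ · relevant ✓ · unrestricted ✓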